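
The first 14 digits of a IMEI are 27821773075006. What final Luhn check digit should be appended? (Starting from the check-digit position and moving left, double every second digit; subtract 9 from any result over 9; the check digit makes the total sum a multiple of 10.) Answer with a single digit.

9

Partial digits right→left: 6 0 0 5 7 0 3 7 7 1 2 8 7 2
Double every second digit counting from the check-digit position (so the 1st, 3rd, 5th, ... of the partial from the right).
  doubled (with −9 where >9): 3 0 5 6 5 4 5 → sum 28
  kept as-is: 0 5 0 7 1 8 2 → sum 23
Total = 28 + 23 = 51.
Check digit = (10 − (51 mod 10)) mod 10 = 9.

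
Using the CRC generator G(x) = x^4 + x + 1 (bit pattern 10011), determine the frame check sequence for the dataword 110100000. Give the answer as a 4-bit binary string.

Append 4 zeros: 1101000000000. Divide by 10011 (XOR where the leading bit is 1):
  pos 0: 11010 XOR 10011 = 01001
  pos 1: 10010 XOR 10011 = 00001
  pos 5: 10000 XOR 10011 = 00011
  pos 8: 11000 XOR 10011 = 01011
Remainder (last 4 bits) = 1011. This is the CRC / FCS.

1011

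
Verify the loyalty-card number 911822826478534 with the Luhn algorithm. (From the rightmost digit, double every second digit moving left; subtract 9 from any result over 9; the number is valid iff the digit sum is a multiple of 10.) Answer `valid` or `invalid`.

From the right, keep odd positions and double even positions (subtract 9 from any doubled value over 9):
  doubled (positions 2,4,...): 6 7 8 4 4 7 2 → sum 38
  kept (positions 1,3,...): 4 5 7 6 8 2 1 9 → sum 42
Total = 80.
80 mod 10 = 0, so the number is valid.

valid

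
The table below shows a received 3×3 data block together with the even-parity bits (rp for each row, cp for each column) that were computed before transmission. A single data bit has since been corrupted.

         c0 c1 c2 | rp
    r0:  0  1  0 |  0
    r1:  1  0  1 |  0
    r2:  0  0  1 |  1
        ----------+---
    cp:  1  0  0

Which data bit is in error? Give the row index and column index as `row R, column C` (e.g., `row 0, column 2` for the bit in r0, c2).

Recompute each row's even parity and compare to rp:
  r0: data parity 1, sent rp 0 → mismatch
  r1: data parity 0, sent rp 0 → ok
  r2: data parity 1, sent rp 1 → ok
Recompute each column's even parity and compare to cp:
  c0: data parity 1, sent cp 1 → ok
  c1: data parity 1, sent cp 0 → mismatch
  c2: data parity 0, sent cp 0 → ok
Exactly one row (r0) and one column (c1) fail → the flipped bit is at their intersection.

row 0, column 1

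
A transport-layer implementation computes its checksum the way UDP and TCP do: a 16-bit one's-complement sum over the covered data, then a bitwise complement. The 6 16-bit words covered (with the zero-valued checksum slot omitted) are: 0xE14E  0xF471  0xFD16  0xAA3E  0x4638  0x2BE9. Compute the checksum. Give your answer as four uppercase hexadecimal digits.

One's-complement addition (fold any carry out of bit 15 back into bit 0):
  0xE14E + 0xF471 = 0x1D5BF → wrap carry → 0xD5C0
  0xD5C0 + 0xFD16 = 0x1D2D6 → wrap carry → 0xD2D7
  0xD2D7 + 0xAA3E = 0x17D15 → wrap carry → 0x7D16
  0x7D16 + 0x4638 = 0x0C34E
  0xC34E + 0x2BE9 = 0x0EF37
One's-complement sum = 0xEF37.
Checksum = ~0xEF37 & 0xFFFF = 0x10C8.

10C8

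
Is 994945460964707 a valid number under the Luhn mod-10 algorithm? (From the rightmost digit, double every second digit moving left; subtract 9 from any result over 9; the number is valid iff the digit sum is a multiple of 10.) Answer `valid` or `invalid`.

valid

From the right, keep odd positions and double even positions (subtract 9 from any doubled value over 9):
  doubled (positions 2,4,...): 0 8 9 3 1 9 9 → sum 39
  kept (positions 1,3,...): 7 7 6 0 4 4 4 9 → sum 41
Total = 80.
80 mod 10 = 0, so the number is valid.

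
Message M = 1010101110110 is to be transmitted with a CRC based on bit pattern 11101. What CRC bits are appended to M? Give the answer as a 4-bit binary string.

Append 4 zeros: 10101011101100000. Divide by 11101 (XOR where the leading bit is 1):
  pos 0: 10101 XOR 11101 = 01000
  pos 1: 10000 XOR 11101 = 01101
  pos 2: 11011 XOR 11101 = 00110
  pos 4: 11011 XOR 11101 = 00110
  pos 6: 11001 XOR 11101 = 00100
  pos 8: 10010 XOR 11101 = 01111
  pos 9: 11110 XOR 11101 = 00011
  pos 12: 11000 XOR 11101 = 00101
Remainder (last 4 bits) = 0101. This is the CRC / FCS.

0101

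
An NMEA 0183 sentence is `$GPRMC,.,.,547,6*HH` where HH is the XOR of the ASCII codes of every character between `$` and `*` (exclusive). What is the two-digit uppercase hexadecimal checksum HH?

XOR the ASCII codes of the payload characters:
  'G' = 0x47 → acc = 0x47
  'P' = 0x50 → acc = 0x17
  'R' = 0x52 → acc = 0x45
  'M' = 0x4D → acc = 0x08
  'C' = 0x43 → acc = 0x4B
  ',' = 0x2C → acc = 0x67
  '.' = 0x2E → acc = 0x49
  ',' = 0x2C → acc = 0x65
  '.' = 0x2E → acc = 0x4B
  ',' = 0x2C → acc = 0x67
  '5' = 0x35 → acc = 0x52
  '4' = 0x34 → acc = 0x66
  '7' = 0x37 → acc = 0x51
  ',' = 0x2C → acc = 0x7D
  '6' = 0x36 → acc = 0x4B
Checksum = 0x4B.

4B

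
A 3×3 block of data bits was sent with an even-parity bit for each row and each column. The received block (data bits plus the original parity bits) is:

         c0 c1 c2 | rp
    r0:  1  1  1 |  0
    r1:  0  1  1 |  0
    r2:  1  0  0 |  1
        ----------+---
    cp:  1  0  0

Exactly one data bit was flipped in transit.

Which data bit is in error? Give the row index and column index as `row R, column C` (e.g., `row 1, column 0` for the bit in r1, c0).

Recompute each row's even parity and compare to rp:
  r0: data parity 1, sent rp 0 → mismatch
  r1: data parity 0, sent rp 0 → ok
  r2: data parity 1, sent rp 1 → ok
Recompute each column's even parity and compare to cp:
  c0: data parity 0, sent cp 1 → mismatch
  c1: data parity 0, sent cp 0 → ok
  c2: data parity 0, sent cp 0 → ok
Exactly one row (r0) and one column (c0) fail → the flipped bit is at their intersection.

row 0, column 0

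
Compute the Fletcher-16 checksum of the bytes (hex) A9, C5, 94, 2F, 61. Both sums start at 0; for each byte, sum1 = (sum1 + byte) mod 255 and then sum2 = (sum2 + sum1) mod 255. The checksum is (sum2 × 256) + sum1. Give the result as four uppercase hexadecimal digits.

Running sums (mod 255):
  after byte 0 (A9): sum1=169, sum2=169
  after byte 1 (C5): sum1=111, sum2=25
  after byte 2 (94): sum1=4, sum2=29
  after byte 3 (2F): sum1=51, sum2=80
  after byte 4 (61): sum1=148, sum2=228
Checksum = sum2·256 + sum1 = 228·256 + 148 = 58516 = 0xE494.

E494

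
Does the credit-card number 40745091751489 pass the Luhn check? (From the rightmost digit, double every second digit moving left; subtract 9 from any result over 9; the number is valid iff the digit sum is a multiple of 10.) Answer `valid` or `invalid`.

valid

From the right, keep odd positions and double even positions (subtract 9 from any doubled value over 9):
  doubled (positions 2,4,...): 7 2 5 9 1 5 8 → sum 37
  kept (positions 1,3,...): 9 4 5 1 0 4 0 → sum 23
Total = 60.
60 mod 10 = 0, so the number is valid.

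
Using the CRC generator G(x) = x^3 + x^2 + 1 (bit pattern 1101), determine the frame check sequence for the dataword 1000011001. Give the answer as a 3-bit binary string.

Append 3 zeros: 1000011001000. Divide by 1101 (XOR where the leading bit is 1):
  pos 0: 1000 XOR 1101 = 0101
  pos 1: 1010 XOR 1101 = 0111
  pos 2: 1111 XOR 1101 = 0010
  pos 4: 1010 XOR 1101 = 0111
  pos 5: 1110 XOR 1101 = 0011
  pos 7: 1110 XOR 1101 = 0011
  pos 9: 1100 XOR 1101 = 0001
Remainder (last 3 bits) = 001. This is the CRC / FCS.

001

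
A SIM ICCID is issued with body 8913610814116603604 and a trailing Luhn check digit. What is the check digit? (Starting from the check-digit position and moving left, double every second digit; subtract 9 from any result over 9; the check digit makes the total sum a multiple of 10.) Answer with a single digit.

Partial digits right→left: 4 0 6 3 0 6 6 1 1 4 1 8 0 1 6 3 1 9 8
Double every second digit counting from the check-digit position (so the 1st, 3rd, 5th, ... of the partial from the right).
  doubled (with −9 where >9): 8 3 0 3 2 2 0 3 2 7 → sum 30
  kept as-is: 0 3 6 1 4 8 1 3 9 → sum 35
Total = 30 + 35 = 65.
Check digit = (10 − (65 mod 10)) mod 10 = 5.

5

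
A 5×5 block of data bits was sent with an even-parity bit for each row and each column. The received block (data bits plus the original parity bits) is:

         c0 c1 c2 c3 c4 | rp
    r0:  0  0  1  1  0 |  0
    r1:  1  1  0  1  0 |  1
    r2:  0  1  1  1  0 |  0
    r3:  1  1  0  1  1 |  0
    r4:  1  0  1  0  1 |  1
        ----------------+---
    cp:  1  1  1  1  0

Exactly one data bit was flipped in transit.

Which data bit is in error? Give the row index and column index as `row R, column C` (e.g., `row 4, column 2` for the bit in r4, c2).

Recompute each row's even parity and compare to rp:
  r0: data parity 0, sent rp 0 → ok
  r1: data parity 1, sent rp 1 → ok
  r2: data parity 1, sent rp 0 → mismatch
  r3: data parity 0, sent rp 0 → ok
  r4: data parity 1, sent rp 1 → ok
Recompute each column's even parity and compare to cp:
  c0: data parity 1, sent cp 1 → ok
  c1: data parity 1, sent cp 1 → ok
  c2: data parity 1, sent cp 1 → ok
  c3: data parity 0, sent cp 1 → mismatch
  c4: data parity 0, sent cp 0 → ok
Exactly one row (r2) and one column (c3) fail → the flipped bit is at their intersection.

row 2, column 3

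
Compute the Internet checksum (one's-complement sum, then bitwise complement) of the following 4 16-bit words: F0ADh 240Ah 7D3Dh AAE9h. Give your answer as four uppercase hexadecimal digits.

One's-complement addition (fold any carry out of bit 15 back into bit 0):
  0xF0AD + 0x240A = 0x114B7 → wrap carry → 0x14B8
  0x14B8 + 0x7D3D = 0x091F5
  0x91F5 + 0xAAE9 = 0x13CDE → wrap carry → 0x3CDF
One's-complement sum = 0x3CDF.
Checksum = ~0x3CDF & 0xFFFF = 0xC320.

C320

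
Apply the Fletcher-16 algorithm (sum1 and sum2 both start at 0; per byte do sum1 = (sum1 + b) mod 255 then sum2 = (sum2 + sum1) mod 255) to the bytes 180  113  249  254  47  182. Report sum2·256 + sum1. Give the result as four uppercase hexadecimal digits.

Running sums (mod 255):
  after byte 0 (180): sum1=180, sum2=180
  after byte 1 (113): sum1=38, sum2=218
  after byte 2 (249): sum1=32, sum2=250
  after byte 3 (254): sum1=31, sum2=26
  after byte 4 (47): sum1=78, sum2=104
  after byte 5 (182): sum1=5, sum2=109
Checksum = sum2·256 + sum1 = 109·256 + 5 = 27909 = 0x6D05.

6D05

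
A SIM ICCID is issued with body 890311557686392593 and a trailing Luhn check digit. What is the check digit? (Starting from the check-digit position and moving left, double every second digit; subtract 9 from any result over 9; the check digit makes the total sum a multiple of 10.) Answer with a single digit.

Partial digits right→left: 3 9 5 2 9 3 6 8 6 7 5 5 1 1 3 0 9 8
Double every second digit counting from the check-digit position (so the 1st, 3rd, 5th, ... of the partial from the right).
  doubled (with −9 where >9): 6 1 9 3 3 1 2 6 9 → sum 40
  kept as-is: 9 2 3 8 7 5 1 0 8 → sum 43
Total = 40 + 43 = 83.
Check digit = (10 − (83 mod 10)) mod 10 = 7.

7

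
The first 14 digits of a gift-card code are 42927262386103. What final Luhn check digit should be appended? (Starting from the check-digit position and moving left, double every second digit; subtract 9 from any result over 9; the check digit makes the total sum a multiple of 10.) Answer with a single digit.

4

Partial digits right→left: 3 0 1 6 8 3 2 6 2 7 2 9 2 4
Double every second digit counting from the check-digit position (so the 1st, 3rd, 5th, ... of the partial from the right).
  doubled (with −9 where >9): 6 2 7 4 4 4 4 → sum 31
  kept as-is: 0 6 3 6 7 9 4 → sum 35
Total = 31 + 35 = 66.
Check digit = (10 − (66 mod 10)) mod 10 = 4.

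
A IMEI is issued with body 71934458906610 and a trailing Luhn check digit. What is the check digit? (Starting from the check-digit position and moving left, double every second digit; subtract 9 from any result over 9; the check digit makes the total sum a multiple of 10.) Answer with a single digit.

Partial digits right→left: 0 1 6 6 0 9 8 5 4 4 3 9 1 7
Double every second digit counting from the check-digit position (so the 1st, 3rd, 5th, ... of the partial from the right).
  doubled (with −9 where >9): 0 3 0 7 8 6 2 → sum 26
  kept as-is: 1 6 9 5 4 9 7 → sum 41
Total = 26 + 41 = 67.
Check digit = (10 − (67 mod 10)) mod 10 = 3.

3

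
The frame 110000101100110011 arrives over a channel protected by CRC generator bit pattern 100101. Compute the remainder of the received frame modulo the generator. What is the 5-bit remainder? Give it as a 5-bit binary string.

01110

Modulo-2 division of 110000101100110011 by 100101:
  pos 0: 110000 XOR 100101 = 010101
  pos 1: 101011 XOR 100101 = 001110
  pos 3: 111001 XOR 100101 = 011100
  pos 4: 111001 XOR 100101 = 011100
  pos 5: 111000 XOR 100101 = 011101
  pos 6: 111010 XOR 100101 = 011111
  pos 7: 111111 XOR 100101 = 011010
  pos 8: 110101 XOR 100101 = 010000
  pos 9: 100000 XOR 100101 = 000101
  pos 12: 101011 XOR 100101 = 001110
Remainder = 01110 (nonzero — an error is detected).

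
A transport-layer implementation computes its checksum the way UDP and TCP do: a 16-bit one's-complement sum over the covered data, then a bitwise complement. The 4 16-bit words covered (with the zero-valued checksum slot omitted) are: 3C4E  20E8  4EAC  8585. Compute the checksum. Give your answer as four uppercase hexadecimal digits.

One's-complement addition (fold any carry out of bit 15 back into bit 0):
  0x3C4E + 0x20E8 = 0x05D36
  0x5D36 + 0x4EAC = 0x0ABE2
  0xABE2 + 0x8585 = 0x13167 → wrap carry → 0x3168
One's-complement sum = 0x3168.
Checksum = ~0x3168 & 0xFFFF = 0xCE97.

CE97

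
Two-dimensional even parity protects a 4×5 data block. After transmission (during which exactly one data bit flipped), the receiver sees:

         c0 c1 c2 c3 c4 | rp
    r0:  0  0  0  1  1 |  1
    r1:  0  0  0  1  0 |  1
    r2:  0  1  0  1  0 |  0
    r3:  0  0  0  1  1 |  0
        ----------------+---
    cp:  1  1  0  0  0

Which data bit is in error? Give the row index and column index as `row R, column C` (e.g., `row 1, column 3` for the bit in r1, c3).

row 0, column 0

Recompute each row's even parity and compare to rp:
  r0: data parity 0, sent rp 1 → mismatch
  r1: data parity 1, sent rp 1 → ok
  r2: data parity 0, sent rp 0 → ok
  r3: data parity 0, sent rp 0 → ok
Recompute each column's even parity and compare to cp:
  c0: data parity 0, sent cp 1 → mismatch
  c1: data parity 1, sent cp 1 → ok
  c2: data parity 0, sent cp 0 → ok
  c3: data parity 0, sent cp 0 → ok
  c4: data parity 0, sent cp 0 → ok
Exactly one row (r0) and one column (c0) fail → the flipped bit is at their intersection.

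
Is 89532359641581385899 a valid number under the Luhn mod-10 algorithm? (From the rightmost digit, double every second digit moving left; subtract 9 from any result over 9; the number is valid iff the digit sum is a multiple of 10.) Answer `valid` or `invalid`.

valid

From the right, keep odd positions and double even positions (subtract 9 from any doubled value over 9):
  doubled (positions 2,4,...): 9 1 6 7 2 3 1 4 1 7 → sum 41
  kept (positions 1,3,...): 9 8 8 1 5 4 9 3 3 9 → sum 59
Total = 100.
100 mod 10 = 0, so the number is valid.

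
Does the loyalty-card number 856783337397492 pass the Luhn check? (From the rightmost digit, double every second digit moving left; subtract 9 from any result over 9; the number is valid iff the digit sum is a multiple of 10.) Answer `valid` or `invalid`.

From the right, keep odd positions and double even positions (subtract 9 from any doubled value over 9):
  doubled (positions 2,4,...): 9 5 6 6 6 5 1 → sum 38
  kept (positions 1,3,...): 2 4 9 7 3 8 6 8 → sum 47
Total = 85.
85 mod 10 = 5, so the number is invalid.

invalid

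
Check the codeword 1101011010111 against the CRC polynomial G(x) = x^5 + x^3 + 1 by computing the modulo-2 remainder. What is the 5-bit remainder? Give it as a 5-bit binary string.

00100

Modulo-2 division of 1101011010111 by 101001:
  pos 0: 110101 XOR 101001 = 011100
  pos 1: 111001 XOR 101001 = 010000
  pos 2: 100000 XOR 101001 = 001001
  pos 4: 100110 XOR 101001 = 001111
  pos 6: 111111 XOR 101001 = 010110
  pos 7: 101101 XOR 101001 = 000100
Remainder = 00100 (nonzero — an error is detected).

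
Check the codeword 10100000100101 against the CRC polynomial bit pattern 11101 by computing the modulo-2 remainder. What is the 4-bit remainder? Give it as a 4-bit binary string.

Modulo-2 division of 10100000100101 by 11101:
  pos 0: 10100 XOR 11101 = 01001
  pos 1: 10010 XOR 11101 = 01111
  pos 2: 11110 XOR 11101 = 00011
  pos 5: 11010 XOR 11101 = 00111
  pos 7: 11101 XOR 11101 = 00000
Remainder = 0001 (nonzero — an error is detected).

0001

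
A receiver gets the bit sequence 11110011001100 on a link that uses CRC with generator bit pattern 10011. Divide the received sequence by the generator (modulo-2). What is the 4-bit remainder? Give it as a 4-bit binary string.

0000

Modulo-2 division of 11110011001100 by 10011:
  pos 0: 11110 XOR 10011 = 01101
  pos 1: 11010 XOR 10011 = 01001
  pos 2: 10011 XOR 10011 = 00000
  pos 7: 10011 XOR 10011 = 00000
Remainder = 0000 (zero — the frame passes the CRC check).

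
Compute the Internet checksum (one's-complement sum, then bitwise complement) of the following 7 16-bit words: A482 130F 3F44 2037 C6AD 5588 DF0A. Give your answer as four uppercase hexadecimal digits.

EDB1

One's-complement addition (fold any carry out of bit 15 back into bit 0):
  0xA482 + 0x130F = 0x0B791
  0xB791 + 0x3F44 = 0x0F6D5
  0xF6D5 + 0x2037 = 0x1170C → wrap carry → 0x170D
  0x170D + 0xC6AD = 0x0DDBA
  0xDDBA + 0x5588 = 0x13342 → wrap carry → 0x3343
  0x3343 + 0xDF0A = 0x1124D → wrap carry → 0x124E
One's-complement sum = 0x124E.
Checksum = ~0x124E & 0xFFFF = 0xEDB1.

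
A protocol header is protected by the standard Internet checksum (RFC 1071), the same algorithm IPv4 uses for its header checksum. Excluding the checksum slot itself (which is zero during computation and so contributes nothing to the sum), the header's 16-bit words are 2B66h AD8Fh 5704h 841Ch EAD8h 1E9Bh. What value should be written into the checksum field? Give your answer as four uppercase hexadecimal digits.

One's-complement addition (fold any carry out of bit 15 back into bit 0):
  0x2B66 + 0xAD8F = 0x0D8F5
  0xD8F5 + 0x5704 = 0x12FF9 → wrap carry → 0x2FFA
  0x2FFA + 0x841C = 0x0B416
  0xB416 + 0xEAD8 = 0x19EEE → wrap carry → 0x9EEF
  0x9EEF + 0x1E9B = 0x0BD8A
One's-complement sum = 0xBD8A.
Checksum = ~0xBD8A & 0xFFFF = 0x4275.

4275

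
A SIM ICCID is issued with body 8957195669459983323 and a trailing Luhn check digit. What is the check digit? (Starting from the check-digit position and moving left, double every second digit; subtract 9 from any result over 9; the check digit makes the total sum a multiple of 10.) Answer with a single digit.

Partial digits right→left: 3 2 3 3 8 9 9 5 4 9 6 6 5 9 1 7 5 9 8
Double every second digit counting from the check-digit position (so the 1st, 3rd, 5th, ... of the partial from the right).
  doubled (with −9 where >9): 6 6 7 9 8 3 1 2 1 7 → sum 50
  kept as-is: 2 3 9 5 9 6 9 7 9 → sum 59
Total = 50 + 59 = 109.
Check digit = (10 − (109 mod 10)) mod 10 = 1.

1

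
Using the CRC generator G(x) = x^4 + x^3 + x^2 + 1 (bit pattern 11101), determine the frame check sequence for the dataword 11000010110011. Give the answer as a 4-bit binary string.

1101

Append 4 zeros: 110000101100110000. Divide by 11101 (XOR where the leading bit is 1):
  pos 0: 11000 XOR 11101 = 00101
  pos 2: 10101 XOR 11101 = 01000
  pos 3: 10000 XOR 11101 = 01101
  pos 4: 11011 XOR 11101 = 00110
  pos 6: 11010 XOR 11101 = 00111
  pos 8: 11101 XOR 11101 = 00000
  pos 13: 10000 XOR 11101 = 01101
Remainder (last 4 bits) = 1101. This is the CRC / FCS.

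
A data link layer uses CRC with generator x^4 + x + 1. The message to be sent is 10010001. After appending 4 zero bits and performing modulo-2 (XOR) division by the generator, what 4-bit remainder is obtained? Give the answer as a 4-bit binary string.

Append 4 zeros: 100100010000. Divide by 10011 (XOR where the leading bit is 1):
  pos 0: 10010 XOR 10011 = 00001
  pos 4: 10010 XOR 10011 = 00001
Remainder (last 4 bits) = 1000. This is the CRC / FCS.

1000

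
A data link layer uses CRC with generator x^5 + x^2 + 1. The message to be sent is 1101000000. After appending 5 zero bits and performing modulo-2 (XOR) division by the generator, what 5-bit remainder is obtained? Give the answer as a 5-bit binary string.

Append 5 zeros: 110100000000000. Divide by 100101 (XOR where the leading bit is 1):
  pos 0: 110100 XOR 100101 = 010001
  pos 1: 100010 XOR 100101 = 000111
  pos 4: 111000 XOR 100101 = 011101
  pos 5: 111010 XOR 100101 = 011111
  pos 6: 111110 XOR 100101 = 011011
  pos 7: 110110 XOR 100101 = 010011
  pos 8: 100110 XOR 100101 = 000011
Remainder (last 5 bits) = 00110. This is the CRC / FCS.

00110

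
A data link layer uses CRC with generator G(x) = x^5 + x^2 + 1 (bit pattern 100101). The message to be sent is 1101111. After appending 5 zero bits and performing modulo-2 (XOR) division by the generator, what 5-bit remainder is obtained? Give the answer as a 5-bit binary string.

Append 5 zeros: 110111100000. Divide by 100101 (XOR where the leading bit is 1):
  pos 0: 110111 XOR 100101 = 010010
  pos 1: 100101 XOR 100101 = 000000
Remainder (last 5 bits) = 00000. This is the CRC / FCS.

00000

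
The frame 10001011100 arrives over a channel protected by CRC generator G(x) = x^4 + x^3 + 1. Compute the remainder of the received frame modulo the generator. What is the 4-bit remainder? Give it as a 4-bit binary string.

0000

Modulo-2 division of 10001011100 by 11001:
  pos 0: 10001 XOR 11001 = 01000
  pos 1: 10000 XOR 11001 = 01001
  pos 2: 10011 XOR 11001 = 01010
  pos 3: 10101 XOR 11001 = 01100
  pos 4: 11001 XOR 11001 = 00000
Remainder = 0000 (zero — the frame passes the CRC check).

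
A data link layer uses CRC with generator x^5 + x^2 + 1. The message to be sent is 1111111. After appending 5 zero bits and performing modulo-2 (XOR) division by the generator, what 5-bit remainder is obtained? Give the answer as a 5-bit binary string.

Append 5 zeros: 111111100000. Divide by 100101 (XOR where the leading bit is 1):
  pos 0: 111111 XOR 100101 = 011010
  pos 1: 110101 XOR 100101 = 010000
  pos 2: 100000 XOR 100101 = 000101
  pos 5: 101000 XOR 100101 = 001101
Remainder (last 5 bits) = 11010. This is the CRC / FCS.

11010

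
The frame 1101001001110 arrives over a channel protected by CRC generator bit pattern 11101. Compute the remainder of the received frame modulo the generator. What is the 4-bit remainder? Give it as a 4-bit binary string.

1110

Modulo-2 division of 1101001001110 by 11101:
  pos 0: 11010 XOR 11101 = 00111
  pos 2: 11101 XOR 11101 = 00000
Remainder = 1110 (nonzero — an error is detected).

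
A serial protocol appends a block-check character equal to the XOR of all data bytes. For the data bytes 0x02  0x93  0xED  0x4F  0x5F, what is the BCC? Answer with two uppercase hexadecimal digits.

XOR the bytes together:
  start with 0x02
  0x02 ⊕ 0x93 = 0x91
  0x91 ⊕ 0xED = 0x7C
  0x7C ⊕ 0x4F = 0x33
  0x33 ⊕ 0x5F = 0x6C

6C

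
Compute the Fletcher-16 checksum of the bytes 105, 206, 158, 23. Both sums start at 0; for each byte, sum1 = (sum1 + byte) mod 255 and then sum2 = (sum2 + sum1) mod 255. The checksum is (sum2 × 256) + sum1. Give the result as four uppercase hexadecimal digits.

Running sums (mod 255):
  after byte 0 (105): sum1=105, sum2=105
  after byte 1 (206): sum1=56, sum2=161
  after byte 2 (158): sum1=214, sum2=120
  after byte 3 (23): sum1=237, sum2=102
Checksum = sum2·256 + sum1 = 102·256 + 237 = 26349 = 0x66ED.

66ED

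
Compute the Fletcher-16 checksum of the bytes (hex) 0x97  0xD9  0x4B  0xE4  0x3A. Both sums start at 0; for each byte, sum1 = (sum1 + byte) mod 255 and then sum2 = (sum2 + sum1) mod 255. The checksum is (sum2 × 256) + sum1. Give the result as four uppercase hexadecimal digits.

Running sums (mod 255):
  after byte 0 (0x97): sum1=151, sum2=151
  after byte 1 (0xD9): sum1=113, sum2=9
  after byte 2 (0x4B): sum1=188, sum2=197
  after byte 3 (0xE4): sum1=161, sum2=103
  after byte 4 (0x3A): sum1=219, sum2=67
Checksum = sum2·256 + sum1 = 67·256 + 219 = 17371 = 0x43DB.

43DB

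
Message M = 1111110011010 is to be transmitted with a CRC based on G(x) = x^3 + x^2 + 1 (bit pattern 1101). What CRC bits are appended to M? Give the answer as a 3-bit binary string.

100

Append 3 zeros: 1111110011010000. Divide by 1101 (XOR where the leading bit is 1):
  pos 0: 1111 XOR 1101 = 0010
  pos 2: 1011 XOR 1101 = 0110
  pos 3: 1100 XOR 1101 = 0001
  pos 6: 1011 XOR 1101 = 0110
  pos 7: 1100 XOR 1101 = 0001
  pos 10: 1100 XOR 1101 = 0001
Remainder (last 3 bits) = 100. This is the CRC / FCS.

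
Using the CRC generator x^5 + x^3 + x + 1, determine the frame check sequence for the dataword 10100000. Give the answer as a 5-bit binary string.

Append 5 zeros: 1010000000000. Divide by 101011 (XOR where the leading bit is 1):
  pos 0: 101000 XOR 101011 = 000011
  pos 4: 110000 XOR 101011 = 011011
  pos 5: 110110 XOR 101011 = 011101
  pos 6: 111010 XOR 101011 = 010001
  pos 7: 100010 XOR 101011 = 001001
Remainder (last 5 bits) = 01001. This is the CRC / FCS.

01001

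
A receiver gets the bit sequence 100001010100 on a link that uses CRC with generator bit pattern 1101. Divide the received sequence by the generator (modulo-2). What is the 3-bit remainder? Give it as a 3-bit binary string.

010

Modulo-2 division of 100001010100 by 1101:
  pos 0: 1000 XOR 1101 = 0101
  pos 1: 1010 XOR 1101 = 0111
  pos 2: 1111 XOR 1101 = 0010
  pos 4: 1001 XOR 1101 = 0100
  pos 5: 1000 XOR 1101 = 0101
  pos 6: 1011 XOR 1101 = 0110
  pos 7: 1100 XOR 1101 = 0001
Remainder = 010 (nonzero — an error is detected).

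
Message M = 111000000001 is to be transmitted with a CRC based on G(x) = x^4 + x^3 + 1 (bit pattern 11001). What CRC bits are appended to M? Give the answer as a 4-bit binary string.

Append 4 zeros: 1110000000010000. Divide by 11001 (XOR where the leading bit is 1):
  pos 0: 11100 XOR 11001 = 00101
  pos 2: 10100 XOR 11001 = 01101
  pos 3: 11010 XOR 11001 = 00011
  pos 6: 11000 XOR 11001 = 00001
  pos 10: 11000 XOR 11001 = 00001
Remainder (last 4 bits) = 0010. This is the CRC / FCS.

0010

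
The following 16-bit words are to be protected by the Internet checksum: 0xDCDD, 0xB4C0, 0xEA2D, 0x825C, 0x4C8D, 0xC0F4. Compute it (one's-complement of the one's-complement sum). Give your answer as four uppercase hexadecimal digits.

F454

One's-complement addition (fold any carry out of bit 15 back into bit 0):
  0xDCDD + 0xB4C0 = 0x1919D → wrap carry → 0x919E
  0x919E + 0xEA2D = 0x17BCB → wrap carry → 0x7BCC
  0x7BCC + 0x825C = 0x0FE28
  0xFE28 + 0x4C8D = 0x14AB5 → wrap carry → 0x4AB6
  0x4AB6 + 0xC0F4 = 0x10BAA → wrap carry → 0x0BAB
One's-complement sum = 0x0BAB.
Checksum = ~0x0BAB & 0xFFFF = 0xF454.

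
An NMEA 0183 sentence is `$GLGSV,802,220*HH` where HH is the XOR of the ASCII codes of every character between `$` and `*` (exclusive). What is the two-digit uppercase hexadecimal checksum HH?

XOR the ASCII codes of the payload characters:
  'G' = 0x47 → acc = 0x47
  'L' = 0x4C → acc = 0x0B
  'G' = 0x47 → acc = 0x4C
  'S' = 0x53 → acc = 0x1F
  'V' = 0x56 → acc = 0x49
  ',' = 0x2C → acc = 0x65
  '8' = 0x38 → acc = 0x5D
  '0' = 0x30 → acc = 0x6D
  '2' = 0x32 → acc = 0x5F
  ',' = 0x2C → acc = 0x73
  '2' = 0x32 → acc = 0x41
  '2' = 0x32 → acc = 0x73
  '0' = 0x30 → acc = 0x43
Checksum = 0x43.

43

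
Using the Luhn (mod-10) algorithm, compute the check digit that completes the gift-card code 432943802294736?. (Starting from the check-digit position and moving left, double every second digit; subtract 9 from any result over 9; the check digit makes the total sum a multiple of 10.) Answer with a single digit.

8

Partial digits right→left: 6 3 7 4 9 2 2 0 8 3 4 9 2 3 4
Double every second digit counting from the check-digit position (so the 1st, 3rd, 5th, ... of the partial from the right).
  doubled (with −9 where >9): 3 5 9 4 7 8 4 8 → sum 48
  kept as-is: 3 4 2 0 3 9 3 → sum 24
Total = 48 + 24 = 72.
Check digit = (10 − (72 mod 10)) mod 10 = 8.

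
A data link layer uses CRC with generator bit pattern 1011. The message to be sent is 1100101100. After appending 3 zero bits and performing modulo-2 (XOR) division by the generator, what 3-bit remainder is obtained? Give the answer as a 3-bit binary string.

001

Append 3 zeros: 1100101100000. Divide by 1011 (XOR where the leading bit is 1):
  pos 0: 1100 XOR 1011 = 0111
  pos 1: 1111 XOR 1011 = 0100
  pos 2: 1000 XOR 1011 = 0011
  pos 4: 1111 XOR 1011 = 0100
  pos 5: 1000 XOR 1011 = 0011
  pos 7: 1100 XOR 1011 = 0111
  pos 8: 1110 XOR 1011 = 0101
  pos 9: 1010 XOR 1011 = 0001
Remainder (last 3 bits) = 001. This is the CRC / FCS.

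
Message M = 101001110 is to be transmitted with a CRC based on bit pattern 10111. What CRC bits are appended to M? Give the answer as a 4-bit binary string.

0010

Append 4 zeros: 1010011100000. Divide by 10111 (XOR where the leading bit is 1):
  pos 0: 10100 XOR 10111 = 00011
  pos 3: 11111 XOR 10111 = 01000
  pos 4: 10000 XOR 10111 = 00111
  pos 6: 11100 XOR 10111 = 01011
  pos 7: 10110 XOR 10111 = 00001
Remainder (last 4 bits) = 0010. This is the CRC / FCS.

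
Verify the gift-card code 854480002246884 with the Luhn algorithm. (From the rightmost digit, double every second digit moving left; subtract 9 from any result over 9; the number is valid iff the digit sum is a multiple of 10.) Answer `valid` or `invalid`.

From the right, keep odd positions and double even positions (subtract 9 from any doubled value over 9):
  doubled (positions 2,4,...): 7 3 4 0 0 8 1 → sum 23
  kept (positions 1,3,...): 4 8 4 2 0 8 4 8 → sum 38
Total = 61.
61 mod 10 = 1, so the number is invalid.

invalid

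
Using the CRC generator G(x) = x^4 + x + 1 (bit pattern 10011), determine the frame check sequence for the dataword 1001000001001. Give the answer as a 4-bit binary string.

0111

Append 4 zeros: 10010000010010000. Divide by 10011 (XOR where the leading bit is 1):
  pos 0: 10010 XOR 10011 = 00001
  pos 4: 10000 XOR 10011 = 00011
  pos 7: 11100 XOR 10011 = 01111
  pos 8: 11111 XOR 10011 = 01100
  pos 9: 11000 XOR 10011 = 01011
  pos 10: 10110 XOR 10011 = 00101
  pos 12: 10100 XOR 10011 = 00111
Remainder (last 4 bits) = 0111. This is the CRC / FCS.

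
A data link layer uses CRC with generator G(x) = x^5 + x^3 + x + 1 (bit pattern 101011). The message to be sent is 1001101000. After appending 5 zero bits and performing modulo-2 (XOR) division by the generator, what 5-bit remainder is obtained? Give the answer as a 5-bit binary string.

Append 5 zeros: 100110100000000. Divide by 101011 (XOR where the leading bit is 1):
  pos 0: 100110 XOR 101011 = 001101
  pos 2: 110110 XOR 101011 = 011101
  pos 3: 111010 XOR 101011 = 010001
  pos 4: 100010 XOR 101011 = 001001
  pos 6: 100100 XOR 101011 = 001111
  pos 8: 111100 XOR 101011 = 010111
  pos 9: 101110 XOR 101011 = 000101
Remainder (last 5 bits) = 00101. This is the CRC / FCS.

00101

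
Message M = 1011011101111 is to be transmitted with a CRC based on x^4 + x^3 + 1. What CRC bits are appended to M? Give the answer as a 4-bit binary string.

Append 4 zeros: 10110111011110000. Divide by 11001 (XOR where the leading bit is 1):
  pos 0: 10110 XOR 11001 = 01111
  pos 1: 11111 XOR 11001 = 00110
  pos 3: 11011 XOR 11001 = 00010
  pos 6: 10011 XOR 11001 = 01010
  pos 7: 10101 XOR 11001 = 01100
  pos 8: 11001 XOR 11001 = 00000
Remainder (last 4 bits) = 0000. This is the CRC / FCS.

0000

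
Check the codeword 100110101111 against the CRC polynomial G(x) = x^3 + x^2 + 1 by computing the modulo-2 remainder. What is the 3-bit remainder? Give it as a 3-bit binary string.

101

Modulo-2 division of 100110101111 by 1101:
  pos 0: 1001 XOR 1101 = 0100
  pos 1: 1001 XOR 1101 = 0100
  pos 2: 1000 XOR 1101 = 0101
  pos 3: 1011 XOR 1101 = 0110
  pos 4: 1100 XOR 1101 = 0001
  pos 7: 1111 XOR 1101 = 0010
Remainder = 101 (nonzero — an error is detected).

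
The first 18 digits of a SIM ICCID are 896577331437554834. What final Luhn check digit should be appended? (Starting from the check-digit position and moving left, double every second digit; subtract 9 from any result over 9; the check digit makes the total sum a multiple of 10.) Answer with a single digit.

0

Partial digits right→left: 4 3 8 4 5 5 7 3 4 1 3 3 7 7 5 6 9 8
Double every second digit counting from the check-digit position (so the 1st, 3rd, 5th, ... of the partial from the right).
  doubled (with −9 where >9): 8 7 1 5 8 6 5 1 9 → sum 50
  kept as-is: 3 4 5 3 1 3 7 6 8 → sum 40
Total = 50 + 40 = 90.
Check digit = (10 − (90 mod 10)) mod 10 = 0.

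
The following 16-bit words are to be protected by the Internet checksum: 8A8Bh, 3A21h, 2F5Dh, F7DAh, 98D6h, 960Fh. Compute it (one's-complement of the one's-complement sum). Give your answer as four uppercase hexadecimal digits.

E534

One's-complement addition (fold any carry out of bit 15 back into bit 0):
  0x8A8B + 0x3A21 = 0x0C4AC
  0xC4AC + 0x2F5D = 0x0F409
  0xF409 + 0xF7DA = 0x1EBE3 → wrap carry → 0xEBE4
  0xEBE4 + 0x98D6 = 0x184BA → wrap carry → 0x84BB
  0x84BB + 0x960F = 0x11ACA → wrap carry → 0x1ACB
One's-complement sum = 0x1ACB.
Checksum = ~0x1ACB & 0xFFFF = 0xE534.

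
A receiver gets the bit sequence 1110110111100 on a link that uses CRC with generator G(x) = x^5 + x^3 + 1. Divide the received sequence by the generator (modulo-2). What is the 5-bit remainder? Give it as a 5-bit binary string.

00000

Modulo-2 division of 1110110111100 by 101001:
  pos 0: 111011 XOR 101001 = 010010
  pos 1: 100100 XOR 101001 = 001101
  pos 3: 110111 XOR 101001 = 011110
  pos 4: 111101 XOR 101001 = 010100
  pos 5: 101001 XOR 101001 = 000000
Remainder = 00000 (zero — the frame passes the CRC check).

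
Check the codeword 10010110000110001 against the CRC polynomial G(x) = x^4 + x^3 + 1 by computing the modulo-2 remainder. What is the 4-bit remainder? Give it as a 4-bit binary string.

Modulo-2 division of 10010110000110001 by 11001:
  pos 0: 10010 XOR 11001 = 01011
  pos 1: 10111 XOR 11001 = 01110
  pos 2: 11101 XOR 11001 = 00100
  pos 4: 10000 XOR 11001 = 01001
  pos 5: 10010 XOR 11001 = 01011
  pos 6: 10110 XOR 11001 = 01111
  pos 7: 11111 XOR 11001 = 00110
  pos 9: 11010 XOR 11001 = 00011
  pos 12: 11001 XOR 11001 = 00000
Remainder = 0000 (zero — the frame passes the CRC check).

0000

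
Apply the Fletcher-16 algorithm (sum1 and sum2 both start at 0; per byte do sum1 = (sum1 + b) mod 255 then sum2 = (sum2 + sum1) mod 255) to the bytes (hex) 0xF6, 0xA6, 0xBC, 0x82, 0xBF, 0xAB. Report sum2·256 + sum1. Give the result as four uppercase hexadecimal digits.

B048

Running sums (mod 255):
  after byte 0 (0xF6): sum1=246, sum2=246
  after byte 1 (0xA6): sum1=157, sum2=148
  after byte 2 (0xBC): sum1=90, sum2=238
  after byte 3 (0x82): sum1=220, sum2=203
  after byte 4 (0xBF): sum1=156, sum2=104
  after byte 5 (0xAB): sum1=72, sum2=176
Checksum = sum2·256 + sum1 = 176·256 + 72 = 45128 = 0xB048.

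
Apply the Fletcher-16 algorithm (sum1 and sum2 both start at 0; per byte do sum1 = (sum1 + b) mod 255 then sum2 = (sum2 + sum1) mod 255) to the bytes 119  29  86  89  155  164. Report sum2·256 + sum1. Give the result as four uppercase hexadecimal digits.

9F84

Running sums (mod 255):
  after byte 0 (119): sum1=119, sum2=119
  after byte 1 (29): sum1=148, sum2=12
  after byte 2 (86): sum1=234, sum2=246
  after byte 3 (89): sum1=68, sum2=59
  after byte 4 (155): sum1=223, sum2=27
  after byte 5 (164): sum1=132, sum2=159
Checksum = sum2·256 + sum1 = 159·256 + 132 = 40836 = 0x9F84.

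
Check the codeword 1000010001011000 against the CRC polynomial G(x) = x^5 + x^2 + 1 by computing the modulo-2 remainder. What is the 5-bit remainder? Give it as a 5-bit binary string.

Modulo-2 division of 1000010001011000 by 100101:
  pos 0: 100001 XOR 100101 = 000100
  pos 3: 100000 XOR 100101 = 000101
  pos 6: 101101 XOR 100101 = 001000
  pos 8: 100010 XOR 100101 = 000111
Remainder = 11100 (nonzero — an error is detected).

11100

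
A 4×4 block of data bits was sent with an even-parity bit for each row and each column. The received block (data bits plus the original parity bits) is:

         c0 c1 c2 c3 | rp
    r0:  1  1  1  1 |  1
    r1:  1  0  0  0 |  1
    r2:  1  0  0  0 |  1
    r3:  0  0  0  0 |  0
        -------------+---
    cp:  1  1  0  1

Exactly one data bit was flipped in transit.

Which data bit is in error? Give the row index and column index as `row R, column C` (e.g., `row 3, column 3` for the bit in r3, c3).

Recompute each row's even parity and compare to rp:
  r0: data parity 0, sent rp 1 → mismatch
  r1: data parity 1, sent rp 1 → ok
  r2: data parity 1, sent rp 1 → ok
  r3: data parity 0, sent rp 0 → ok
Recompute each column's even parity and compare to cp:
  c0: data parity 1, sent cp 1 → ok
  c1: data parity 1, sent cp 1 → ok
  c2: data parity 1, sent cp 0 → mismatch
  c3: data parity 1, sent cp 1 → ok
Exactly one row (r0) and one column (c2) fail → the flipped bit is at their intersection.

row 0, column 2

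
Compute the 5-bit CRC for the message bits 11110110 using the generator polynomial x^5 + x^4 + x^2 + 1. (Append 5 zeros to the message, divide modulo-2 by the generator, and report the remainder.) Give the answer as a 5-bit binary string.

11000

Append 5 zeros: 1111011000000. Divide by 110101 (XOR where the leading bit is 1):
  pos 0: 111101 XOR 110101 = 001000
  pos 2: 100010 XOR 110101 = 010111
  pos 3: 101110 XOR 110101 = 011011
  pos 4: 110110 XOR 110101 = 000011
Remainder (last 5 bits) = 11000. This is the CRC / FCS.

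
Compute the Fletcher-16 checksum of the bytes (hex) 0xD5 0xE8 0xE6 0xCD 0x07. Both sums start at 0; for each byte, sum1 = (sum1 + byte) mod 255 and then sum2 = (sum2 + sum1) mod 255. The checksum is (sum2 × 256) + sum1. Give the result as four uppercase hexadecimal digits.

287A

Running sums (mod 255):
  after byte 0 (0xD5): sum1=213, sum2=213
  after byte 1 (0xE8): sum1=190, sum2=148
  after byte 2 (0xE6): sum1=165, sum2=58
  after byte 3 (0xCD): sum1=115, sum2=173
  after byte 4 (0x07): sum1=122, sum2=40
Checksum = sum2·256 + sum1 = 40·256 + 122 = 10362 = 0x287A.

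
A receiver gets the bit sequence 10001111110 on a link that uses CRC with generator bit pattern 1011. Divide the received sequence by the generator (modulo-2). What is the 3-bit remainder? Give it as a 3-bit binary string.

Modulo-2 division of 10001111110 by 1011:
  pos 0: 1000 XOR 1011 = 0011
  pos 2: 1111 XOR 1011 = 0100
  pos 3: 1001 XOR 1011 = 0010
  pos 5: 1011 XOR 1011 = 0000
Remainder = 010 (nonzero — an error is detected).

010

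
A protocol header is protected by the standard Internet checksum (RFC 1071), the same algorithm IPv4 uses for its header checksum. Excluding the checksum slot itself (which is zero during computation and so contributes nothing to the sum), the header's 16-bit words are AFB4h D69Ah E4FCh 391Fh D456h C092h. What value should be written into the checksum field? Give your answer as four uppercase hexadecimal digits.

C6AA

One's-complement addition (fold any carry out of bit 15 back into bit 0):
  0xAFB4 + 0xD69A = 0x1864E → wrap carry → 0x864F
  0x864F + 0xE4FC = 0x16B4B → wrap carry → 0x6B4C
  0x6B4C + 0x391F = 0x0A46B
  0xA46B + 0xD456 = 0x178C1 → wrap carry → 0x78C2
  0x78C2 + 0xC092 = 0x13954 → wrap carry → 0x3955
One's-complement sum = 0x3955.
Checksum = ~0x3955 & 0xFFFF = 0xC6AA.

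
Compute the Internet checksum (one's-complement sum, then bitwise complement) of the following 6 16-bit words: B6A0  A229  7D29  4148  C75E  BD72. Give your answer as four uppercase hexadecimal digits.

63F2

One's-complement addition (fold any carry out of bit 15 back into bit 0):
  0xB6A0 + 0xA229 = 0x158C9 → wrap carry → 0x58CA
  0x58CA + 0x7D29 = 0x0D5F3
  0xD5F3 + 0x4148 = 0x1173B → wrap carry → 0x173C
  0x173C + 0xC75E = 0x0DE9A
  0xDE9A + 0xBD72 = 0x19C0C → wrap carry → 0x9C0D
One's-complement sum = 0x9C0D.
Checksum = ~0x9C0D & 0xFFFF = 0x63F2.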